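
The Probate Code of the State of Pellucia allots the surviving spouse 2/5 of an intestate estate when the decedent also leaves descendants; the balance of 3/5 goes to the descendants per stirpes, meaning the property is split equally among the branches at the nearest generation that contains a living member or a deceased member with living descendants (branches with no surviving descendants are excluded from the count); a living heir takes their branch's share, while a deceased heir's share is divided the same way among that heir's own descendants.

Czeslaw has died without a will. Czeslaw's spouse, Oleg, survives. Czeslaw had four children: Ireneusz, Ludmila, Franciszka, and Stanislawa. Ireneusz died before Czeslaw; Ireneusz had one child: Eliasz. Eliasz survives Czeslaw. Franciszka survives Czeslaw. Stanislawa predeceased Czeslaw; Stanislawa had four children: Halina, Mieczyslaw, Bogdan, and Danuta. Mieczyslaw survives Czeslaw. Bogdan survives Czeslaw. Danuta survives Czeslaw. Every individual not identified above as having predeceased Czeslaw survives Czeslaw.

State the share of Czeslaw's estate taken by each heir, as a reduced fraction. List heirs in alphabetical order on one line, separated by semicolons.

Oleg, as surviving spouse, takes 2/5.
The remaining 3/5 passes to Czeslaw's descendants per stirpes.
The 3/5 is divided into 4 equal shares of 3/20 among Ireneusz, Ludmila, Franciszka, Stanislawa.
Ireneusz predeceased; the 3/20 allotted to Ireneusz's branch passes to Ireneusz's issue by representation.
Eliasz is the sole taker at this level and receives the full 3/20.
Ludmila is living and takes 3/20.
Franciszka is living and takes 3/20.
Stanislawa predeceased; the 3/20 allotted to Stanislawa's branch passes to Stanislawa's issue by representation.
The 3/20 is divided into 4 equal shares of 3/80 among Halina, Mieczyslaw, Bogdan, Danuta.
Halina is living and takes 3/80.
Mieczyslaw is living and takes 3/80.
Bogdan is living and takes 3/80.
Danuta is living and takes 3/80.

Bogdan 3/80; Danuta 3/80; Eliasz 3/20; Franciszka 3/20; Halina 3/80; Ludmila 3/20; Mieczyslaw 3/80; Oleg 2/5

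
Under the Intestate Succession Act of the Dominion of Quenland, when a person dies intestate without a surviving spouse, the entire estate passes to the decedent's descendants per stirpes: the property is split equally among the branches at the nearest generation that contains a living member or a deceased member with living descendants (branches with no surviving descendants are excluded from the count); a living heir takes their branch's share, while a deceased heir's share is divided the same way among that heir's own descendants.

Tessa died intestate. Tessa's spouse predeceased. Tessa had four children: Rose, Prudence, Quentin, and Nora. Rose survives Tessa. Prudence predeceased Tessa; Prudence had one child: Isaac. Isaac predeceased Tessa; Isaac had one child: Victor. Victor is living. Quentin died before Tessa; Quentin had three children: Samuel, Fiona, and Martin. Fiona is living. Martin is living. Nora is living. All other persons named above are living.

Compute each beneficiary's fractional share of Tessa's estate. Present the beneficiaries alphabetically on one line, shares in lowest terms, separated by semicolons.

Fiona 1/12; Martin 1/12; Nora 1/4; Rose 1/4; Samuel 1/12; Victor 1/4

There is no surviving spouse, so the entire estate passes to Tessa's descendants per stirpes.
The estate is divided into 4 equal shares of 1/4 among Rose, Prudence, Quentin, Nora.
Rose is living and takes 1/4.
Prudence predeceased; the 1/4 allotted to Prudence's branch passes to Prudence's issue by representation.
Isaac's line is the sole branch at this level, so the full 1/4 passes to Isaac's issue by representation.
Victor is the sole taker at this level and receives the full 1/4.
Quentin predeceased; the 1/4 allotted to Quentin's branch passes to Quentin's issue by representation.
The 1/4 is divided into 3 equal shares of 1/12 among Samuel, Fiona, Martin.
Samuel is living and takes 1/12.
Fiona is living and takes 1/12.
Martin is living and takes 1/12.
Nora is living and takes 1/4.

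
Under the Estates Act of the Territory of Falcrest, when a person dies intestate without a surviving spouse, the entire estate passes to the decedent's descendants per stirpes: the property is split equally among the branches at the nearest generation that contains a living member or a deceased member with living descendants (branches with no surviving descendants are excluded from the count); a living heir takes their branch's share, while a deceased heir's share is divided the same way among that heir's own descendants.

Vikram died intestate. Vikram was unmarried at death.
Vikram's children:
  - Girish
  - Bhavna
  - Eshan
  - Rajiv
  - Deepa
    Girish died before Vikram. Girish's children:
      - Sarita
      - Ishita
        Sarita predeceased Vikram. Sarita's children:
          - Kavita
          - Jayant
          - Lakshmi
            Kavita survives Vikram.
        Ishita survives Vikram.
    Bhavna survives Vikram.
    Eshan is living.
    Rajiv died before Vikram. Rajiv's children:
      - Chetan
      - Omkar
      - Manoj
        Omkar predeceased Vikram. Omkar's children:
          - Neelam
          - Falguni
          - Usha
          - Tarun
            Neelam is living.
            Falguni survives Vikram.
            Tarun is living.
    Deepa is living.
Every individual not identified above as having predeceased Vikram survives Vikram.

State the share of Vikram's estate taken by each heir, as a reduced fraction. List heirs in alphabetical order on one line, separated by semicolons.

Bhavna 1/5; Chetan 1/15; Deepa 1/5; Eshan 1/5; Falguni 1/60; Ishita 1/10; Jayant 1/30; Kavita 1/30; Lakshmi 1/30; Manoj 1/15; Neelam 1/60; Tarun 1/60; Usha 1/60

There is no surviving spouse, so the entire estate passes to Vikram's descendants per stirpes.
The estate is divided into 5 equal shares of 1/5 among Girish, Bhavna, Eshan, Rajiv, Deepa.
Girish predeceased; the 1/5 allotted to Girish's branch passes to Girish's issue by representation.
The 1/5 is divided into 2 equal shares of 1/10 among Sarita, Ishita.
Sarita predeceased; the 1/10 allotted to Sarita's branch passes to Sarita's issue by representation.
The 1/10 is divided into 3 equal shares of 1/30 among Kavita, Jayant, Lakshmi.
Kavita is living and takes 1/30.
Jayant is living and takes 1/30.
Lakshmi is living and takes 1/30.
Ishita is living and takes 1/10.
Bhavna is living and takes 1/5.
Eshan is living and takes 1/5.
Rajiv predeceased; the 1/5 allotted to Rajiv's branch passes to Rajiv's issue by representation.
The 1/5 is divided into 3 equal shares of 1/15 among Chetan, Omkar, Manoj.
Chetan is living and takes 1/15.
Omkar predeceased; the 1/15 allotted to Omkar's branch passes to Omkar's issue by representation.
The 1/15 is divided into 4 equal shares of 1/60 among Neelam, Falguni, Usha, Tarun.
Neelam is living and takes 1/60.
Falguni is living and takes 1/60.
Usha is living and takes 1/60.
Tarun is living and takes 1/60.
Manoj is living and takes 1/15.
Deepa is living and takes 1/5.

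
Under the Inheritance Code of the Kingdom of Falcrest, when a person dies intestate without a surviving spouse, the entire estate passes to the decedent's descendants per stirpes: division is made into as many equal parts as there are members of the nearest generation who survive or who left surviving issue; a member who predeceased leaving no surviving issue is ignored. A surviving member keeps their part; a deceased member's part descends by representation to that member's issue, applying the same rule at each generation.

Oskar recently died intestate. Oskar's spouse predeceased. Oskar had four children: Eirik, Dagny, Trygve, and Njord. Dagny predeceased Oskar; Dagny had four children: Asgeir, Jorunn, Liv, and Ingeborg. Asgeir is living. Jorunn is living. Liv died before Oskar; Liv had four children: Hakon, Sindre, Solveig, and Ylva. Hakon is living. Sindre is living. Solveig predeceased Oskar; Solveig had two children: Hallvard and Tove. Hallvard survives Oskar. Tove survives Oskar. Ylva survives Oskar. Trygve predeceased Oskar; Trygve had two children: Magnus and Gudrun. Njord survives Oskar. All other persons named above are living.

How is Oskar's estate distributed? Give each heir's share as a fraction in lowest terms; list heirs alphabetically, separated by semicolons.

Asgeir 1/16; Eirik 1/4; Gudrun 1/8; Hakon 1/64; Hallvard 1/128; Ingeborg 1/16; Jorunn 1/16; Magnus 1/8; Njord 1/4; Sindre 1/64; Tove 1/128; Ylva 1/64

There is no surviving spouse, so the entire estate passes to Oskar's descendants per stirpes.
The estate is divided into 4 equal shares of 1/4 among Eirik, Dagny, Trygve, Njord.
Eirik is living and takes 1/4.
Dagny predeceased; the 1/4 allotted to Dagny's branch passes to Dagny's issue by representation.
The 1/4 is divided into 4 equal shares of 1/16 among Asgeir, Jorunn, Liv, Ingeborg.
Asgeir is living and takes 1/16.
Jorunn is living and takes 1/16.
Liv predeceased; the 1/16 allotted to Liv's branch passes to Liv's issue by representation.
The 1/16 is divided into 4 equal shares of 1/64 among Hakon, Sindre, Solveig, Ylva.
Hakon is living and takes 1/64.
Sindre is living and takes 1/64.
Solveig predeceased; the 1/64 allotted to Solveig's branch passes to Solveig's issue by representation.
The 1/64 is divided into 2 equal shares of 1/128 among Hallvard, Tove.
Hallvard is living and takes 1/128.
Tove is living and takes 1/128.
Ylva is living and takes 1/64.
Ingeborg is living and takes 1/16.
Trygve predeceased; the 1/4 allotted to Trygve's branch passes to Trygve's issue by representation.
The 1/4 is divided into 2 equal shares of 1/8 among Magnus, Gudrun.
Magnus is living and takes 1/8.
Gudrun is living and takes 1/8.
Njord is living and takes 1/4.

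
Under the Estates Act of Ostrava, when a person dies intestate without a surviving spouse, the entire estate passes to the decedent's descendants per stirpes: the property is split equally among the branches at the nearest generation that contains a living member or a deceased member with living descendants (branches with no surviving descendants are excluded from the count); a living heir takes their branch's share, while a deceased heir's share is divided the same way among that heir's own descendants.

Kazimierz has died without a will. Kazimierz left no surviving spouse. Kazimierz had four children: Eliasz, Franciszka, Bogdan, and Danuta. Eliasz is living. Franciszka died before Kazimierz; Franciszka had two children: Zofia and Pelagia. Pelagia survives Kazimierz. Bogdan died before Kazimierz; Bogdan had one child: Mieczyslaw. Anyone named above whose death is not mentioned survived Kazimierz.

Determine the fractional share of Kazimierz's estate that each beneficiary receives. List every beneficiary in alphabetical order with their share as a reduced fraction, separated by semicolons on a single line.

There is no surviving spouse, so the entire estate passes to Kazimierz's descendants per stirpes.
The estate is divided into 4 equal shares of 1/4 among Eliasz, Franciszka, Bogdan, Danuta.
Eliasz is living and takes 1/4.
Franciszka predeceased; the 1/4 allotted to Franciszka's branch passes to Franciszka's issue by representation.
The 1/4 is divided into 2 equal shares of 1/8 among Zofia, Pelagia.
Zofia is living and takes 1/8.
Pelagia is living and takes 1/8.
Bogdan predeceased; the 1/4 allotted to Bogdan's branch passes to Bogdan's issue by representation.
Mieczyslaw is the sole taker at this level and receives the full 1/4.
Danuta is living and takes 1/4.

Danuta 1/4; Eliasz 1/4; Mieczyslaw 1/4; Pelagia 1/8; Zofia 1/8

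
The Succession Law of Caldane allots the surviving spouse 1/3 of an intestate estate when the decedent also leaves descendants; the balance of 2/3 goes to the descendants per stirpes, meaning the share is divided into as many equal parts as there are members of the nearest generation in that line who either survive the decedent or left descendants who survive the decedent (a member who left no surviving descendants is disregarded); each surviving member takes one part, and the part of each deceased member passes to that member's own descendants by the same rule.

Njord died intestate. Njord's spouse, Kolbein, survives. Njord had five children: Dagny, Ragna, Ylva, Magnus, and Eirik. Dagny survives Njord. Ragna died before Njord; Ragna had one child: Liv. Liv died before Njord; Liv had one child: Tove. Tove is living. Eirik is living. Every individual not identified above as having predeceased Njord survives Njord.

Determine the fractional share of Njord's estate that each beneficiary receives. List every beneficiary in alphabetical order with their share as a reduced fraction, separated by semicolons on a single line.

Kolbein, as surviving spouse, takes 1/3.
The remaining 2/3 passes to Njord's descendants per stirpes.
The 2/3 is divided into 5 equal shares of 2/15 among Dagny, Ragna, Ylva, Magnus, Eirik.
Dagny is living and takes 2/15.
Ragna predeceased; the 2/15 allotted to Ragna's branch passes to Ragna's issue by representation.
Liv's line is the sole branch at this level, so the full 2/15 passes to Liv's issue by representation.
Tove is the sole taker at this level and receives the full 2/15.
Ylva is living and takes 2/15.
Magnus is living and takes 2/15.
Eirik is living and takes 2/15.

Dagny 2/15; Eirik 2/15; Kolbein 1/3; Magnus 2/15; Tove 2/15; Ylva 2/15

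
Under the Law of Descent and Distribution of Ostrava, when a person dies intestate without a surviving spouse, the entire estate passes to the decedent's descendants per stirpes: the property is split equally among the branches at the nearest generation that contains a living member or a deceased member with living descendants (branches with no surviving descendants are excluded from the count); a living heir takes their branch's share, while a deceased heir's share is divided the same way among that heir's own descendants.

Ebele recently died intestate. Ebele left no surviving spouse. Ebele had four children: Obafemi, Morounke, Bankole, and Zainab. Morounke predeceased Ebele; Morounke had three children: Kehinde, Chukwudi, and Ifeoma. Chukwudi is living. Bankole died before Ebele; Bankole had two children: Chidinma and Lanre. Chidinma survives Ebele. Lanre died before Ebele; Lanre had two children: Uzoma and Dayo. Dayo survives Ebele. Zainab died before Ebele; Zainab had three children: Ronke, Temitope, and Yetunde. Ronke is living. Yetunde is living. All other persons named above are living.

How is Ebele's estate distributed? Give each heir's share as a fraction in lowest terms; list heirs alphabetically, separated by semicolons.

Chidinma 1/8; Chukwudi 1/12; Dayo 1/16; Ifeoma 1/12; Kehinde 1/12; Obafemi 1/4; Ronke 1/12; Temitope 1/12; Uzoma 1/16; Yetunde 1/12

There is no surviving spouse, so the entire estate passes to Ebele's descendants per stirpes.
The estate is divided into 4 equal shares of 1/4 among Obafemi, Morounke, Bankole, Zainab.
Obafemi is living and takes 1/4.
Morounke predeceased; the 1/4 allotted to Morounke's branch passes to Morounke's issue by representation.
The 1/4 is divided into 3 equal shares of 1/12 among Kehinde, Chukwudi, Ifeoma.
Kehinde is living and takes 1/12.
Chukwudi is living and takes 1/12.
Ifeoma is living and takes 1/12.
Bankole predeceased; the 1/4 allotted to Bankole's branch passes to Bankole's issue by representation.
The 1/4 is divided into 2 equal shares of 1/8 among Chidinma, Lanre.
Chidinma is living and takes 1/8.
Lanre predeceased; the 1/8 allotted to Lanre's branch passes to Lanre's issue by representation.
The 1/8 is divided into 2 equal shares of 1/16 among Uzoma, Dayo.
Uzoma is living and takes 1/16.
Dayo is living and takes 1/16.
Zainab predeceased; the 1/4 allotted to Zainab's branch passes to Zainab's issue by representation.
The 1/4 is divided into 3 equal shares of 1/12 among Ronke, Temitope, Yetunde.
Ronke is living and takes 1/12.
Temitope is living and takes 1/12.
Yetunde is living and takes 1/12.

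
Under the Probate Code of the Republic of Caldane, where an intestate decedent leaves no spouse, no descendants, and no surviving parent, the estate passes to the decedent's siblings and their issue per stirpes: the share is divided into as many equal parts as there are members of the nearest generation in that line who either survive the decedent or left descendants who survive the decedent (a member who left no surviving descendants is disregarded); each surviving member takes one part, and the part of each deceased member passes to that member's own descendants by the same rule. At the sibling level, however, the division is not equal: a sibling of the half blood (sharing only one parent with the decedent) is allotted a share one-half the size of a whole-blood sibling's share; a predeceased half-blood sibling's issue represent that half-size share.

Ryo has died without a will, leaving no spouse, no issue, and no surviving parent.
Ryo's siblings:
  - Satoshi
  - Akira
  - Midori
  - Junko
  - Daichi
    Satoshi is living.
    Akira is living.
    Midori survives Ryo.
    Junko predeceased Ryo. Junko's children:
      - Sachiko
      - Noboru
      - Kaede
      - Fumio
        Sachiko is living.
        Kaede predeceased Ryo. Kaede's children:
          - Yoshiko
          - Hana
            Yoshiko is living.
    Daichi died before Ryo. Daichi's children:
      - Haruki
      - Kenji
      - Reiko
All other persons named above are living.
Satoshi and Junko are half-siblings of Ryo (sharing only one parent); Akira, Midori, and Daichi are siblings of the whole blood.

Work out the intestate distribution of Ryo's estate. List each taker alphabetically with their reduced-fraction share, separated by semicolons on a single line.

Akira 1/4; Fumio 1/32; Hana 1/64; Haruki 1/12; Kenji 1/12; Midori 1/4; Noboru 1/32; Reiko 1/12; Sachiko 1/32; Satoshi 1/8; Yoshiko 1/64

No spouse, descendants, or parent survives, so the estate passes to Ryo's siblings per stirpes.
Half-blood siblings count for one-half the weight of whole-blood siblings at the initial division.
Dividing 1 in proportion to weights (total weight 4): Satoshi (weight 1/2) → 1/8; Akira (weight 1) → 1/4; Midori (weight 1) → 1/4; Junko (weight 1/2) → 1/8; Daichi (weight 1) → 1/4.
Satoshi is living and takes 1/8.
Akira is living and takes 1/4.
Midori is living and takes 1/4.
Junko predeceased; the 1/8 allotted to Junko's branch passes to Junko's issue by representation.
The 1/8 is divided into 4 equal shares of 1/32 among Sachiko, Noboru, Kaede, Fumio.
Sachiko is living and takes 1/32.
Noboru is living and takes 1/32.
Kaede predeceased; the 1/32 allotted to Kaede's branch passes to Kaede's issue by representation.
The 1/32 is divided into 2 equal shares of 1/64 among Yoshiko, Hana.
Yoshiko is living and takes 1/64.
Hana is living and takes 1/64.
Fumio is living and takes 1/32.
Daichi predeceased; the 1/4 allotted to Daichi's branch passes to Daichi's issue by representation.
The 1/4 is divided into 3 equal shares of 1/12 among Haruki, Kenji, Reiko.
Haruki is living and takes 1/12.
Kenji is living and takes 1/12.
Reiko is living and takes 1/12.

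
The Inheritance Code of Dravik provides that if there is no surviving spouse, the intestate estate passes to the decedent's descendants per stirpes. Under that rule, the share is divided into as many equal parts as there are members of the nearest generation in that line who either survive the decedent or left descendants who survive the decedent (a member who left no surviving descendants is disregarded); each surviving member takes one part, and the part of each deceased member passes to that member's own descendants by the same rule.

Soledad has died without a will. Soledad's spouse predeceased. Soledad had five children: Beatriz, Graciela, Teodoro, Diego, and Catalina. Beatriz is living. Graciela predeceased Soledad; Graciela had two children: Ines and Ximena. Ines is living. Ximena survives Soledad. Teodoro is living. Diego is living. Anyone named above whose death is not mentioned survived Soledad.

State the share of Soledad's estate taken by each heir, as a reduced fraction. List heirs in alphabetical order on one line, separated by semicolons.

There is no surviving spouse, so the entire estate passes to Soledad's descendants per stirpes.
The estate is divided into 5 equal shares of 1/5 among Beatriz, Graciela, Teodoro, Diego, Catalina.
Beatriz is living and takes 1/5.
Graciela predeceased; the 1/5 allotted to Graciela's branch passes to Graciela's issue by representation.
The 1/5 is divided into 2 equal shares of 1/10 among Ines, Ximena.
Ines is living and takes 1/10.
Ximena is living and takes 1/10.
Teodoro is living and takes 1/5.
Diego is living and takes 1/5.
Catalina is living and takes 1/5.

Beatriz 1/5; Catalina 1/5; Diego 1/5; Ines 1/10; Teodoro 1/5; Ximena 1/10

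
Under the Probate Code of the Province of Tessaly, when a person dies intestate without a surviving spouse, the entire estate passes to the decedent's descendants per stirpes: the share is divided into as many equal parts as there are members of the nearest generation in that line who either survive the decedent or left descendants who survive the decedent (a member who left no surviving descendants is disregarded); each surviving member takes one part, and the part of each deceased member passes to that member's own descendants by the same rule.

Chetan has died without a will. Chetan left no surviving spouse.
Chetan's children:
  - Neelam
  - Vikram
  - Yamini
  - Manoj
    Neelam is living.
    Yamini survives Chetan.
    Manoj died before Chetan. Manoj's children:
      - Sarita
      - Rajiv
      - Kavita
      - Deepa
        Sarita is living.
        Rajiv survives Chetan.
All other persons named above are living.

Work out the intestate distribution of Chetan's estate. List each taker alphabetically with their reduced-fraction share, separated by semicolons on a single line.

Deepa 1/16; Kavita 1/16; Neelam 1/4; Rajiv 1/16; Sarita 1/16; Vikram 1/4; Yamini 1/4

There is no surviving spouse, so the entire estate passes to Chetan's descendants per stirpes.
The estate is divided into 4 equal shares of 1/4 among Neelam, Vikram, Yamini, Manoj.
Neelam is living and takes 1/4.
Vikram is living and takes 1/4.
Yamini is living and takes 1/4.
Manoj predeceased; the 1/4 allotted to Manoj's branch passes to Manoj's issue by representation.
The 1/4 is divided into 4 equal shares of 1/16 among Sarita, Rajiv, Kavita, Deepa.
Sarita is living and takes 1/16.
Rajiv is living and takes 1/16.
Kavita is living and takes 1/16.
Deepa is living and takes 1/16.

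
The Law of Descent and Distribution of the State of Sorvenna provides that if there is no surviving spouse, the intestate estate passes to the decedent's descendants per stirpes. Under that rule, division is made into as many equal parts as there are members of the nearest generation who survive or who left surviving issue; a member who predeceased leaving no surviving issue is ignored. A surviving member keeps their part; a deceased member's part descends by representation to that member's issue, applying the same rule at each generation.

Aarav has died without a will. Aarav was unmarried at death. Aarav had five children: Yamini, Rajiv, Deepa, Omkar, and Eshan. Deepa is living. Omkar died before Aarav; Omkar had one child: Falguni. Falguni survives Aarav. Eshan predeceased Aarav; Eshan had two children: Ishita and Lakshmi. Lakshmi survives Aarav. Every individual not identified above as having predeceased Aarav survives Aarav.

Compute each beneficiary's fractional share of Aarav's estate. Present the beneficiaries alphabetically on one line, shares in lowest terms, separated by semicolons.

There is no surviving spouse, so the entire estate passes to Aarav's descendants per stirpes.
The estate is divided into 5 equal shares of 1/5 among Yamini, Rajiv, Deepa, Omkar, Eshan.
Yamini is living and takes 1/5.
Rajiv is living and takes 1/5.
Deepa is living and takes 1/5.
Omkar predeceased; the 1/5 allotted to Omkar's branch passes to Omkar's issue by representation.
Falguni is the sole taker at this level and receives the full 1/5.
Eshan predeceased; the 1/5 allotted to Eshan's branch passes to Eshan's issue by representation.
The 1/5 is divided into 2 equal shares of 1/10 among Ishita, Lakshmi.
Ishita is living and takes 1/10.
Lakshmi is living and takes 1/10.

Deepa 1/5; Falguni 1/5; Ishita 1/10; Lakshmi 1/10; Rajiv 1/5; Yamini 1/5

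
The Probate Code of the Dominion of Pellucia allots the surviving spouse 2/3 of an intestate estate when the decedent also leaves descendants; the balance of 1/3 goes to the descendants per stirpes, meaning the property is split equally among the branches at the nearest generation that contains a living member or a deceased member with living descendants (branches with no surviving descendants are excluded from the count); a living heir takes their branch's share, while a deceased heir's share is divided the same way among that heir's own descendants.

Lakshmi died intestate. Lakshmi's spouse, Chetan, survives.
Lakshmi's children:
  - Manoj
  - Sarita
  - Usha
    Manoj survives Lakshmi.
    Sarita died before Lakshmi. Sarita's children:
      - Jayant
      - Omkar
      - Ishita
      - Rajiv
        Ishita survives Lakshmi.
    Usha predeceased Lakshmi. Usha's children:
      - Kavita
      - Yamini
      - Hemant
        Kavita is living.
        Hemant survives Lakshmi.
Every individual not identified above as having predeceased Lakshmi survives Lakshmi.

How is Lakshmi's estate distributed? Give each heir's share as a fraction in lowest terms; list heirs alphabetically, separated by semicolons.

Chetan 2/3; Hemant 1/27; Ishita 1/36; Jayant 1/36; Kavita 1/27; Manoj 1/9; Omkar 1/36; Rajiv 1/36; Yamini 1/27

Chetan, as surviving spouse, takes 2/3.
The remaining 1/3 passes to Lakshmi's descendants per stirpes.
The 1/3 is divided into 3 equal shares of 1/9 among Manoj, Sarita, Usha.
Manoj is living and takes 1/9.
Sarita predeceased; the 1/9 allotted to Sarita's branch passes to Sarita's issue by representation.
The 1/9 is divided into 4 equal shares of 1/36 among Jayant, Omkar, Ishita, Rajiv.
Jayant is living and takes 1/36.
Omkar is living and takes 1/36.
Ishita is living and takes 1/36.
Rajiv is living and takes 1/36.
Usha predeceased; the 1/9 allotted to Usha's branch passes to Usha's issue by representation.
The 1/9 is divided into 3 equal shares of 1/27 among Kavita, Yamini, Hemant.
Kavita is living and takes 1/27.
Yamini is living and takes 1/27.
Hemant is living and takes 1/27.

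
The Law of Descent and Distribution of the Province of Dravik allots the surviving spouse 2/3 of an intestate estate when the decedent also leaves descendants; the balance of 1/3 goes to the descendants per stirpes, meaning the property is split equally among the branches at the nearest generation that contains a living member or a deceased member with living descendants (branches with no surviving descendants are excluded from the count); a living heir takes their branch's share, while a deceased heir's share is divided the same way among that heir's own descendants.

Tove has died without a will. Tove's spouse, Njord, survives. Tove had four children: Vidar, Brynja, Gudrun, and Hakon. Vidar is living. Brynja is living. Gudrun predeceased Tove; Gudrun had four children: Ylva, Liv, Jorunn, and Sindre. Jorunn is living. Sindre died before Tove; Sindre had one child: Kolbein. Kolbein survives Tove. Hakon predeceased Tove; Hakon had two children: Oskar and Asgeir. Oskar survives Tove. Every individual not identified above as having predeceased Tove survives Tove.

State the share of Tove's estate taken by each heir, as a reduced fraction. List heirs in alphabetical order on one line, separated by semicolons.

Asgeir 1/24; Brynja 1/12; Jorunn 1/48; Kolbein 1/48; Liv 1/48; Njord 2/3; Oskar 1/24; Vidar 1/12; Ylva 1/48

Njord, as surviving spouse, takes 2/3.
The remaining 1/3 passes to Tove's descendants per stirpes.
The 1/3 is divided into 4 equal shares of 1/12 among Vidar, Brynja, Gudrun, Hakon.
Vidar is living and takes 1/12.
Brynja is living and takes 1/12.
Gudrun predeceased; the 1/12 allotted to Gudrun's branch passes to Gudrun's issue by representation.
The 1/12 is divided into 4 equal shares of 1/48 among Ylva, Liv, Jorunn, Sindre.
Ylva is living and takes 1/48.
Liv is living and takes 1/48.
Jorunn is living and takes 1/48.
Sindre predeceased; the 1/48 allotted to Sindre's branch passes to Sindre's issue by representation.
Kolbein is the sole taker at this level and receives the full 1/48.
Hakon predeceased; the 1/12 allotted to Hakon's branch passes to Hakon's issue by representation.
The 1/12 is divided into 2 equal shares of 1/24 among Oskar, Asgeir.
Oskar is living and takes 1/24.
Asgeir is living and takes 1/24.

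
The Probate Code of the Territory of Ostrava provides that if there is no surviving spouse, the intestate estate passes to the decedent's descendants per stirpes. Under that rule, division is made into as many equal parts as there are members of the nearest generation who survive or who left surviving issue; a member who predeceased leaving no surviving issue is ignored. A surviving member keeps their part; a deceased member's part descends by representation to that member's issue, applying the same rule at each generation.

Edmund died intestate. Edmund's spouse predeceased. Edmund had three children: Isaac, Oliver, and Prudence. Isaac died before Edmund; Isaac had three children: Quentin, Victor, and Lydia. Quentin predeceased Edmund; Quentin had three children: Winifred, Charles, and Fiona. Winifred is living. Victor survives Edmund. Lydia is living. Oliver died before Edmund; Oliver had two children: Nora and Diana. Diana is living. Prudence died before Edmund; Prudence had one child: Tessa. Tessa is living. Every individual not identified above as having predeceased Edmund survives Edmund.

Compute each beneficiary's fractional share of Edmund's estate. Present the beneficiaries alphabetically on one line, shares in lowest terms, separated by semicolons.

There is no surviving spouse, so the entire estate passes to Edmund's descendants per stirpes.
The estate is divided into 3 equal shares of 1/3 among Isaac, Oliver, Prudence.
Isaac predeceased; the 1/3 allotted to Isaac's branch passes to Isaac's issue by representation.
The 1/3 is divided into 3 equal shares of 1/9 among Quentin, Victor, Lydia.
Quentin predeceased; the 1/9 allotted to Quentin's branch passes to Quentin's issue by representation.
The 1/9 is divided into 3 equal shares of 1/27 among Winifred, Charles, Fiona.
Winifred is living and takes 1/27.
Charles is living and takes 1/27.
Fiona is living and takes 1/27.
Victor is living and takes 1/9.
Lydia is living and takes 1/9.
Oliver predeceased; the 1/3 allotted to Oliver's branch passes to Oliver's issue by representation.
The 1/3 is divided into 2 equal shares of 1/6 among Nora, Diana.
Nora is living and takes 1/6.
Diana is living and takes 1/6.
Prudence predeceased; the 1/3 allotted to Prudence's branch passes to Prudence's issue by representation.
Tessa is the sole taker at this level and receives the full 1/3.

Charles 1/27; Diana 1/6; Fiona 1/27; Lydia 1/9; Nora 1/6; Tessa 1/3; Victor 1/9; Winifred 1/27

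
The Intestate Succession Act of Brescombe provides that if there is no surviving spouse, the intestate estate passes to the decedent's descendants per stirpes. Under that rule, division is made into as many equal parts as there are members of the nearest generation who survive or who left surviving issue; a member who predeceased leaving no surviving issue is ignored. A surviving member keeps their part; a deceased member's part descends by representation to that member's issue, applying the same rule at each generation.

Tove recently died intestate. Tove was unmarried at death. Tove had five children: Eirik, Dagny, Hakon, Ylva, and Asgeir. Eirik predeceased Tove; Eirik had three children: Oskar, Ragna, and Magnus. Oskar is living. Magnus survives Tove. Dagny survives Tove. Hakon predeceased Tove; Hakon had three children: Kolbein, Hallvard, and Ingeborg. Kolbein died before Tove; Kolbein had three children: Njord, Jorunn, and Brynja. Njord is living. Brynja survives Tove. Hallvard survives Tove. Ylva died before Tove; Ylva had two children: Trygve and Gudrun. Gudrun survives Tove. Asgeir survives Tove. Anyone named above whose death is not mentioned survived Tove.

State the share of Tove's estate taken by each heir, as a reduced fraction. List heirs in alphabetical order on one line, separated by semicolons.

Asgeir 1/5; Brynja 1/45; Dagny 1/5; Gudrun 1/10; Hallvard 1/15; Ingeborg 1/15; Jorunn 1/45; Magnus 1/15; Njord 1/45; Oskar 1/15; Ragna 1/15; Trygve 1/10

There is no surviving spouse, so the entire estate passes to Tove's descendants per stirpes.
The estate is divided into 5 equal shares of 1/5 among Eirik, Dagny, Hakon, Ylva, Asgeir.
Eirik predeceased; the 1/5 allotted to Eirik's branch passes to Eirik's issue by representation.
The 1/5 is divided into 3 equal shares of 1/15 among Oskar, Ragna, Magnus.
Oskar is living and takes 1/15.
Ragna is living and takes 1/15.
Magnus is living and takes 1/15.
Dagny is living and takes 1/5.
Hakon predeceased; the 1/5 allotted to Hakon's branch passes to Hakon's issue by representation.
The 1/5 is divided into 3 equal shares of 1/15 among Kolbein, Hallvard, Ingeborg.
Kolbein predeceased; the 1/15 allotted to Kolbein's branch passes to Kolbein's issue by representation.
The 1/15 is divided into 3 equal shares of 1/45 among Njord, Jorunn, Brynja.
Njord is living and takes 1/45.
Jorunn is living and takes 1/45.
Brynja is living and takes 1/45.
Hallvard is living and takes 1/15.
Ingeborg is living and takes 1/15.
Ylva predeceased; the 1/5 allotted to Ylva's branch passes to Ylva's issue by representation.
The 1/5 is divided into 2 equal shares of 1/10 among Trygve, Gudrun.
Trygve is living and takes 1/10.
Gudrun is living and takes 1/10.
Asgeir is living and takes 1/5.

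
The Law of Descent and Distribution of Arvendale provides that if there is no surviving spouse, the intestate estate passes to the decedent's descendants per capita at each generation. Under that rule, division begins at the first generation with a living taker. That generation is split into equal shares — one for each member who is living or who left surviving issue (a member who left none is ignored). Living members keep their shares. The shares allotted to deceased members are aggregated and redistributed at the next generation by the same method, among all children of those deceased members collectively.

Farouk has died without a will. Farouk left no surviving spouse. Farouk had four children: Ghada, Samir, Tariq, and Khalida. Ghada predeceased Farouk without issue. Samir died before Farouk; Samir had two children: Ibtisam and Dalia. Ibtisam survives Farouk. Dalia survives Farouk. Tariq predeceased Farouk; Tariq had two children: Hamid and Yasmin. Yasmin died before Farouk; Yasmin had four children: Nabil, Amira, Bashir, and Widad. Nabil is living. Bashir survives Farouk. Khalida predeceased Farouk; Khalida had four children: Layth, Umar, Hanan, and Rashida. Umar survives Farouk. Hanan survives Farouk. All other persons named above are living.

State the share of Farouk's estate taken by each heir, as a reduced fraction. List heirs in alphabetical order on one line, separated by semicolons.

Amira 1/32; Bashir 1/32; Dalia 1/8; Hamid 1/8; Hanan 1/8; Ibtisam 1/8; Layth 1/8; Nabil 1/32; Rashida 1/8; Umar 1/8; Widad 1/32

There is no surviving spouse, so the entire estate passes to Farouk's descendants per capita at each generation.
No one at generation 1 (Samir, Tariq, Khalida) is living; moving to the next generation.
At generation 2 (Ibtisam, Dalia, Hamid, Yasmin, Layth, Umar, Hanan, Rashida) there are 8 shares of (1)/8 = 1/8 each.
Living: Ibtisam, Dalia, Hamid, Layth, Umar, Hanan, and Rashida — each takes 1/8.
Deceased: Yasmin. That 1/8 share is carried to generation 3.
At generation 3 (Nabil, Amira, Bashir, Widad) there are 4 shares of (1/8)/4 = 1/32 each.
Living: Nabil, Amira, Bashir, and Widad — each takes 1/32.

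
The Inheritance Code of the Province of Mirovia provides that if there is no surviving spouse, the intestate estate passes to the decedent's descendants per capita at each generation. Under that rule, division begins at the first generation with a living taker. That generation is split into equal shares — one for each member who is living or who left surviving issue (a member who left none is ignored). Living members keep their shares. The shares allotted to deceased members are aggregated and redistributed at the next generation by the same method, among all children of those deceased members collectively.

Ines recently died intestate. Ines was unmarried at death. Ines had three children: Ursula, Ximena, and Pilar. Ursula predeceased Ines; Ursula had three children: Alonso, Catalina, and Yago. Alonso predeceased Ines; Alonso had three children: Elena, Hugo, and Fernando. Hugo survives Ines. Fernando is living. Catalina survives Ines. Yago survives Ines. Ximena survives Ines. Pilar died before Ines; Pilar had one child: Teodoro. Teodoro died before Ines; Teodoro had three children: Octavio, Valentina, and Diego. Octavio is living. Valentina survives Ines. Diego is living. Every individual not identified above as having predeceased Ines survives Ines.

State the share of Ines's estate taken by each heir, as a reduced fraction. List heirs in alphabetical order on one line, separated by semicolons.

Catalina 1/6; Diego 1/18; Elena 1/18; Fernando 1/18; Hugo 1/18; Octavio 1/18; Valentina 1/18; Ximena 1/3; Yago 1/6

There is no surviving spouse, so the entire estate passes to Ines's descendants per capita at each generation.
At generation 1 (Ursula, Ximena, Pilar) there are 3 shares of (1)/3 = 1/3 each.
Living: Ximena — each takes 1/3.
Deceased: Ursula and Pilar. Their combined 2/3 is pooled and carried to generation 2.
At generation 2 (Alonso, Catalina, Yago, Teodoro) there are 4 shares of (2/3)/4 = 1/6 each.
Living: Catalina and Yago — each takes 1/6.
Deceased: Alonso and Teodoro. Their combined 1/3 is pooled and carried to generation 3.
At generation 3 (Elena, Hugo, Fernando, Octavio, Valentina, Diego) there are 6 shares of (1/3)/6 = 1/18 each.
Living: Elena, Hugo, Fernando, Octavio, Valentina, and Diego — each takes 1/18.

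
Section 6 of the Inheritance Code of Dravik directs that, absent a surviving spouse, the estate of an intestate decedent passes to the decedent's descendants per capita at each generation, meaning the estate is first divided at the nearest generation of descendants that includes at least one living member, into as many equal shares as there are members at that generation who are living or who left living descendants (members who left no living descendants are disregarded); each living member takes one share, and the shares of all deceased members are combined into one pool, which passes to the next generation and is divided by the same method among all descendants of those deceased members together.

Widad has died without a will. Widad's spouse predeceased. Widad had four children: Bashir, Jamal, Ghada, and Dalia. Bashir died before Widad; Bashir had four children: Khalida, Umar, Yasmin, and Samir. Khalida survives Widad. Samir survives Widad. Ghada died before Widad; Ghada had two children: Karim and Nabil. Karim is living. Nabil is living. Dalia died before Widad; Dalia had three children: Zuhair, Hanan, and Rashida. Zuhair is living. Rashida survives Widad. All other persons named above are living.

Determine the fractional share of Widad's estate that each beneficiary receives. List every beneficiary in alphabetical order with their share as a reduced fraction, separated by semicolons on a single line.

There is no surviving spouse, so the entire estate passes to Widad's descendants per capita at each generation.
At generation 1 (Bashir, Jamal, Ghada, Dalia) there are 4 shares of (1)/4 = 1/4 each.
Living: Jamal — each takes 1/4.
Deceased: Bashir, Ghada, and Dalia. Their combined 3/4 is pooled and carried to generation 2.
At generation 2 (Khalida, Umar, Yasmin, Samir, Karim, Nabil, Zuhair, Hanan, Rashida) there are 9 shares of (3/4)/9 = 1/12 each.
Living: Khalida, Umar, Yasmin, Samir, Karim, Nabil, Zuhair, Hanan, and Rashida — each takes 1/12.

Hanan 1/12; Jamal 1/4; Karim 1/12; Khalida 1/12; Nabil 1/12; Rashida 1/12; Samir 1/12; Umar 1/12; Yasmin 1/12; Zuhair 1/12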